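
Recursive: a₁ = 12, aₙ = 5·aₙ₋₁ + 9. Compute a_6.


Computing step by step:
a_1 = 12
a_2 = 69
a_3 = 354
a_4 = 1779
a_5 = 8904
a_6 = 44529


a_6 = 44529


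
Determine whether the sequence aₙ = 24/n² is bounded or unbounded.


a₁ = 24, a₂ = 24/4, a₃ = 24/9, ...
0 < aₙ ≤ 24 for all n ≥ 1
The sequence IS bounded

Bounded (0 < aₙ ≤ 24)


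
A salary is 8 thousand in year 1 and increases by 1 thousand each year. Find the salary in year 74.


aₙ = a₁ + (n-1)d
= 8 + (74-1)×1
= 8 + 73
= 81

a_74 = 81


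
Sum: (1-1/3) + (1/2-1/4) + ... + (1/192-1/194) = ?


Telescoping with gap 2: two head and two tail terms survive.
= (1 + 1/2) - (1/193 + 1/194)
= 3/2 - 1/193 - 1/194 = 27888/18721

Sum = 27888/18721


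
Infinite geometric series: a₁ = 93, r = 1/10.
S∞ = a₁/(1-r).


S∞ = a₁/(1-r) = 93/(1 - 1/10)
= 93/(9/10)
= 310/3

S∞ = 310/3


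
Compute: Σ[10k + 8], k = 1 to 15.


Σ(10k+8) = 10·Σk + 8·n
= 10·120 + 8·15
= 1200 + 120 = 1320

Σ = 1320


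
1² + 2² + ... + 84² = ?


n = 84
n(n+1)(2n+1)/6 = 84×85×169/6
= 1206660/6 = 201110

Σk² = 201110


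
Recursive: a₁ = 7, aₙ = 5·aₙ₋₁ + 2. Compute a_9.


Computing step by step:
a_1 = 7
a_2 = 37
a_3 = 187
a_4 = 937
a_5 = 4687
a_6 = 23437
a_7 = 117187
a_8 = 585937
a_9 = 2929687


a_9 = 2929687


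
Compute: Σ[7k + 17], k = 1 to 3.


Σ(7k+17) = 7·Σk + 17·n
= 7·6 + 17·3
= 42 + 51 = 93

Σ = 93


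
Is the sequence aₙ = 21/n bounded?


a₁ = 21, a₂ = 21/2, a₃ = 21/3, ...
0 < aₙ ≤ 21 for all n ≥ 1
Lower bound: 0, Upper bound: 21
The sequence IS bounded

Bounded (0 < aₙ ≤ 21)


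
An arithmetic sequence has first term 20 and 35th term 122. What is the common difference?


d = (aₙ - a₁)/(n-1)
= (122 - 20)/(35-1)
= 102/34 = 3

d = 3


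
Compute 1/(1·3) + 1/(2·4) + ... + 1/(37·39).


1/(k(k+2)) = (1/2)·(1/k - 1/(k+2)) (partial fractions)
Telescoping: Σ = (1/2)·(1 + 1/2 - 1/38 - 1/39) = 1073/1482

Sum = 1073/1482


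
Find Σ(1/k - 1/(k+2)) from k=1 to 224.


Telescoping with gap 2: two head and two tail terms survive.
= (1 + 1/2) - (1/225 + 1/226)
= 3/2 - 1/225 - 1/226 = 37912/25425

Sum = 37912/25425


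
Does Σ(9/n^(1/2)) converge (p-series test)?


p-series test: Σ c/n^p converges if p > 1, diverges if p ≤ 1 (constant c > 0 doesn't affect convergence).
p = 1/2
1/2 ≤ 1 → DIVERGES

Diverges (p = 1/2 ≤ 1)


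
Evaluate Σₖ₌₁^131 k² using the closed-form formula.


n = 131
n(n+1)(2n+1)/6 = 131×132×263/6
= 4547796/6 = 757966

Σk² = 757966


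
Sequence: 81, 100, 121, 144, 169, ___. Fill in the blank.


Pattern: perfect squares: n²
Terms: 81, 100, 121, 144, 169
Next term = 196

Next term = 196


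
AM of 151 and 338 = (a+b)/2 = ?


AM = (151 + 338)/2 = 489/2 = 244.5

AM = 244.5


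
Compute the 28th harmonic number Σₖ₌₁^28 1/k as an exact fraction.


H_28 = 1/1 + 1/2 + 1/3 + ... + 1/28
= 315404588903/80313433200
≈ 3.9272

H_28 = 315404588903/80313433200 ≈ 3.9272


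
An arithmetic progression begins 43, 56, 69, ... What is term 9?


aₙ = a₁ + (n-1)d
= 43 + (9-1)×13
= 43 + 104
= 147

a_9 = 147


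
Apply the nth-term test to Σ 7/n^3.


lim(n→∞) 7/n^3 = 0
lim aₙ = 0 → nth-term test is INCONCLUSIVE
(Need other tests; this is actually a convergent p-series with p=3 > 1)

Inconclusive (lim aₙ = 0; need another test)


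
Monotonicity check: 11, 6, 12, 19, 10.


Differences: -5, 6, 7, -9
Difference at position 2 is +6 (> 0) but position 1 is -5 (< 0) — sequence both rises and falls
→ NOT monotonic

Not monotonic


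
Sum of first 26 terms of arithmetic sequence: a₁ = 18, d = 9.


aₙ = 18 + (26-1)×9 = 243
Sₙ = n(a₁+aₙ)/2 = 26×(18+243)/2
= 26×261/2 = 3393

S_26 = 3393


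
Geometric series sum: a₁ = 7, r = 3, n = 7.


Sₙ = 7×(3^7 - 1)/(3 - 1)
= 7×(2187 - 1)/2
= 7×2186/2
= 7651

S_7 = 7651


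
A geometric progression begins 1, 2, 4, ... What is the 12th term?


aₙ = a₁·r^(n-1)
= 1×2^11
= 1×2048
= 2048

a_12 = 2048


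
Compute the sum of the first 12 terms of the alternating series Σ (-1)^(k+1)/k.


S = 1 - 1/2 + 1/3 - 1/4 + 1/5 - 1/6 + 1/7 - 1/8 ± ...
= 0.6532
(Full series converges to +ln(2) ≈ +0.6931)

S_12 = 0.6532


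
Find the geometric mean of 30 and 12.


GM = √(30×12) = √360 = 18.9737

GM = 18.9737


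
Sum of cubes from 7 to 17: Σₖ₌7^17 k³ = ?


Σₖ₌7^17 k³ = [17·18/2]² − [6·7/2]²
= 23409 − 441 = 22968

Σk³ = 22968


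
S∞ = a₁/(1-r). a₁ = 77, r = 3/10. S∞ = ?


S∞ = a₁/(1-r) = 77/(1 - 3/10)
= 77/(7/10)
= 110

S∞ = 110


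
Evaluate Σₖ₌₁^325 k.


n(n+1)/2 = 325×326/2 = 105950/2 = 52975

Σk = 52975


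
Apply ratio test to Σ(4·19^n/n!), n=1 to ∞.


aₙ = 4·19^n/n!
a_{n+1}/aₙ = 19^(n+1)/(n+1)! × n!/19^n  (constant 4 cancels)
= 19/(n+1)
L = lim(n→∞) 19/(n+1) = 0
L < 1 → series CONVERGES

Converges (ratio test: L = 0 < 1)


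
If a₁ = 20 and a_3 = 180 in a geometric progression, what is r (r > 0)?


r^(n-1) = aₙ/a₁
r^2 = 180/20 = 9
r = 9^(1/2)
= ±3; taking r > 0 gives r = 3

r = 3


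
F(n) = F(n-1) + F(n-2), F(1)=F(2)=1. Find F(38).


Fibonacci sequence: 1, 1, 2, 3, 5, 8, 13, 21, 34, 55, 89, ...
F(38) = 39088169

F(38) = 39088169


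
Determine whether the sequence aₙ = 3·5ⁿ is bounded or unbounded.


aₙ = 3·5ⁿ → as n→∞, aₙ→∞ (since base 5 > 1)
No finite upper bound exists
The sequence is UNBOUNDED

Unbounded (aₙ → ∞ as n → ∞)


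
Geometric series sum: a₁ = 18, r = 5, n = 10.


Sₙ = 18×(5^10 - 1)/(5 - 1)
= 18×(9765625 - 1)/4
= 18×9765624/4
= 43945308

S_10 = 43945308


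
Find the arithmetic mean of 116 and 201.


AM = (116 + 201)/2 = 317/2 = 158.5

AM = 158.5


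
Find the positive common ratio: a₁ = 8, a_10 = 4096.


r^(n-1) = aₙ/a₁
r^9 = 4096/8 = 512
r = 512^(1/9)
= 2

r = 2


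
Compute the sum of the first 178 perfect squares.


n = 178
n(n+1)(2n+1)/6 = 178×179×357/6
= 11374734/6 = 1895789

Σk² = 1895789


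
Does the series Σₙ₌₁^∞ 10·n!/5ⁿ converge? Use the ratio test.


aₙ = 10·n!/5^n
a_{n+1}/aₙ = (n+1)!/5^(n+1) × 5^n/n!  (constant 10 cancels)
= (n+1)/5
L = lim(n→∞) (n+1)/5 = ∞
L > 1 → series DIVERGES

Diverges (ratio test: L = ∞ > 1)


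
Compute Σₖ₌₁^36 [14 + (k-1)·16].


aₙ = 14 + (36-1)×16 = 574
Sₙ = n(a₁+aₙ)/2 = 36×(14+574)/2
= 36×588/2 = 10584

S_36 = 10584


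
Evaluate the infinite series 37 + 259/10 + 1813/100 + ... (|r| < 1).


S∞ = a₁/(1-r) = 37/(1 - 7/10)
= 37/(3/10)
= 370/3

S∞ = 370/3


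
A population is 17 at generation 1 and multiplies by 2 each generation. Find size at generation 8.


aₙ = a₁·r^(n-1)
= 17×2^7
= 17×128
= 2176

a_8 = 2176


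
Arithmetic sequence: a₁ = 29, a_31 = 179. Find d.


d = (aₙ - a₁)/(n-1)
= (179 - 29)/(31-1)
= 150/30 = 5

d = 5


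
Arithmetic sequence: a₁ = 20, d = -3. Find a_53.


aₙ = a₁ + (n-1)d
= 20 + (53-1)×-3
= 20 - 156
= -136

a_53 = -136


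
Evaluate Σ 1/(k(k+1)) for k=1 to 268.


1/(k(k+1)) = 1/k - 1/(k+1) (partial fractions)
Telescoping: Σ = 1 - 1/269 = 268/269

Sum = 268/269


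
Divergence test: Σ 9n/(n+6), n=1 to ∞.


lim(n→∞) 9n/(n+6) = 9/1 = 9  (divide numerator and denominator by n)
lim aₙ = 9 ≠ 0 → series DIVERGES

Diverges (lim aₙ = 9 ≠ 0)


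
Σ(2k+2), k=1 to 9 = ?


Σ(2k+2) = 2·Σk + 2·n
= 2·45 + 2·9
= 90 + 18 = 108

Σ = 108


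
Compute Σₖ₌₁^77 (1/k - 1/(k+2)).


Telescoping with gap 2: two head and two tail terms survive.
= (1 + 1/2) - (1/78 + 1/79)
= 3/2 - 1/78 - 1/79 = 4543/3081

Sum = 4543/3081


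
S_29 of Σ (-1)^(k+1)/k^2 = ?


S = 1 - 1/4 + 1/9 - 1/16 + 1/25 - 1/36 + 1/49 - 1/64 ± ...
= 0.823
(Full series converges to +π²/12 ≈ +0.8225)

S_29 = 0.823


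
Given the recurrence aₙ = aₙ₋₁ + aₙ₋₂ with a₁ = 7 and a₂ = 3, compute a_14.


Computing iteratively: 7, 3, 10, 13, 23, 36, 59, 95, 154, 249, 403, 652, ...
a_14 = 1707

a_14 = 1707


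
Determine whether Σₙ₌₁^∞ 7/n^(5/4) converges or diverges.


p-series test: Σ c/n^p converges if p > 1, diverges if p ≤ 1 (constant c > 0 doesn't affect convergence).
p = 5/4
5/4 > 1 → CONVERGES

Converges (p = 5/4 > 1)


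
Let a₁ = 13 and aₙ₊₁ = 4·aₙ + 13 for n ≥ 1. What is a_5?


Computing step by step:
a_1 = 13
a_2 = 65
a_3 = 273
a_4 = 1105
a_5 = 4433


a_5 = 4433


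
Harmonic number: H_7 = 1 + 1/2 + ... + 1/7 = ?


H_7 = 1/1 + 1/2 + 1/3 + 1/4 + 1/5 + 1/6 + 1/7
= 363/140
≈ 2.5929

H_7 = 363/140 ≈ 2.5929


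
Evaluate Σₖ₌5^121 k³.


Σₖ₌5^121 k³ = [121·122/2]² − [4·5/2]²
= 54479161 − 100 = 54479061

Σk³ = 54479061


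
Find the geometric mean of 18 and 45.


GM = √(18×45) = √810 = 28.4605

GM = 28.4605


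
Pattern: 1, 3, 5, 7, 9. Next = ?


Pattern: arithmetic (d=2)
Terms: 1, 3, 5, 7, 9
Next term = 11

Next term = 11


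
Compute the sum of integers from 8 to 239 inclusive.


Σₖ₌8^239 k = Σₖ₌₁^239 k − Σₖ₌₁^7 k
= 239·240/2 − 7·8/2
= 28680 − 28 = 28652

Σk = 28652


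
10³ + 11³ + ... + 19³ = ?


Σₖ₌10^19 k³ = [19·20/2]² − [9·10/2]²
= 36100 − 2025 = 34075

Σk³ = 34075


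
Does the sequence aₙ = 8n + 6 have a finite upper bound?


aₙ = 8n + 6 → as n→∞, aₙ→∞
No finite upper bound exists
The sequence is UNBOUNDED

Unbounded (aₙ → ∞ as n → ∞)


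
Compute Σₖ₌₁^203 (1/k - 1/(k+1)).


Telescoping: adjacent terms cancel.
= 1/1 - 1/204
= 1 - 1/204 = 203/204

Sum = 203/204


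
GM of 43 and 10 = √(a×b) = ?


GM = √(43×10) = √430 = 20.7364

GM = 20.7364


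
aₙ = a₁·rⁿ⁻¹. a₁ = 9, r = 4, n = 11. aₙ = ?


aₙ = a₁·r^(n-1)
= 9×4^10
= 9×1048576
= 9437184

a_11 = 9437184


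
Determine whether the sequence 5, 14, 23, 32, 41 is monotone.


Differences: 9, 9, 9, 9
All differences > 0 → strictly INCREASING

Monotonically increasing


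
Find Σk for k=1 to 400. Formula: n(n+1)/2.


n(n+1)/2 = 400×401/2 = 160400/2 = 80200

Σk = 80200


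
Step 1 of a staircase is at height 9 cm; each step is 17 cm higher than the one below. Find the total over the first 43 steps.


aₙ = 9 + (43-1)×17 = 723
Sₙ = n(a₁+aₙ)/2 = 43×(9+723)/2
= 43×732/2 = 15738

S_43 = 15738


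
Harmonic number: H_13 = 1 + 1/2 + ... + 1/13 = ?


H_13 = 1/1 + 1/2 + 1/3 + ... + 1/13
= 1145993/360360
≈ 3.1801

H_13 = 1145993/360360 ≈ 3.1801


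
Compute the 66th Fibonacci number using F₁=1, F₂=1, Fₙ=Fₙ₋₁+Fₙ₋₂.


Fibonacci sequence: 1, 1, 2, 3, 5, 8, 13, 21, 34, 55, 89, ...
F(66) = 27777890035288

F(66) = 27777890035288


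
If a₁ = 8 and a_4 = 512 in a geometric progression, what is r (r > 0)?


r^(n-1) = aₙ/a₁
r^3 = 512/8 = 64
r = 64^(1/3)
= 4

r = 4


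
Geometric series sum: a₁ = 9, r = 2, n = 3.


Sₙ = 9×(2^3 - 1)/(2 - 1)
= 9×(8 - 1)/1
= 9×7/1
= 63

S_3 = 63


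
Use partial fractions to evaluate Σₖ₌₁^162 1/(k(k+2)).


1/(k(k+2)) = (1/2)·(1/k - 1/(k+2)) (partial fractions)
Telescoping: Σ = (1/2)·(1 + 1/2 - 1/163 - 1/164) = 39771/53464

Sum = 39771/53464


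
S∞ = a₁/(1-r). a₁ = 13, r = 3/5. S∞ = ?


S∞ = a₁/(1-r) = 13/(1 - 3/5)
= 13/(2/5)
= 65/2

S∞ = 65/2


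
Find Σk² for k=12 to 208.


Σₖ₌12^208 k² = Σₖ₌₁^208 k² − Σₖ₌₁^11 k²
= 208·209·417/6 − 11·12·23/6
= 3021304 − 506 = 3020798

Σk² = 3020798


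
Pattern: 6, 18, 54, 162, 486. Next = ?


Pattern: geometric (r=3)
Terms: 6, 18, 54, 162, 486
Next term = 1458

Next term = 1458


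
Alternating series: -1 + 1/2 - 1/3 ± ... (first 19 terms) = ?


S = -1 + 1/2 - 1/3 + 1/4 - 1/5 + 1/6 - 1/7 + 1/8 ± ...
= -0.7188
(Full series converges to -ln(2) ≈ -0.6931)

S_19 = -0.7188


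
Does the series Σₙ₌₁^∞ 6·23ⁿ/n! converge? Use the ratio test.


aₙ = 6·23^n/n!
a_{n+1}/aₙ = 23^(n+1)/(n+1)! × n!/23^n  (constant 6 cancels)
= 23/(n+1)
L = lim(n→∞) 23/(n+1) = 0
L < 1 → series CONVERGES

Converges (ratio test: L = 0 < 1)


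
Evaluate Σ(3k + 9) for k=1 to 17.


Σ(3k+9) = 3·Σk + 9·n
= 3·153 + 9·17
= 459 + 153 = 612

Σ = 612


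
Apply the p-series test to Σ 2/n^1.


p-series test: Σ c/n^p converges if p > 1, diverges if p ≤ 1 (constant c > 0 doesn't affect convergence).
p = 1
1 ≤ 1 → DIVERGES

Diverges (p = 1 ≤ 1)


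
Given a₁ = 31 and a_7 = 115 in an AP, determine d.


d = (aₙ - a₁)/(n-1)
= (115 - 31)/(7-1)
= 84/6 = 14

d = 14


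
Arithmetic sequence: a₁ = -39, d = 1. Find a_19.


aₙ = a₁ + (n-1)d
= -39 + (19-1)×1
= -39 + 18
= -21

a_19 = -21


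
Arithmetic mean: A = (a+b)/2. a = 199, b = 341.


AM = (199 + 341)/2 = 540/2 = 270

AM = 270


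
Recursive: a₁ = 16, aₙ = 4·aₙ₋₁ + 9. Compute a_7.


Computing step by step:
a_1 = 16
a_2 = 73
a_3 = 301
a_4 = 1213
a_5 = 4861
a_6 = 19453
a_7 = 77821


a_7 = 77821


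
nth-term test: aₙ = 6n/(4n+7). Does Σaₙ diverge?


lim(n→∞) 6n/(4n+7) = 6/4 = 3/2  (divide numerator and denominator by n)
lim aₙ = 3/2 ≠ 0 → series DIVERGES

Diverges (lim aₙ = 3/2 ≠ 0)


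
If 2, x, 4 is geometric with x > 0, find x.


GM = √(2×4) = √8 = 2.8284

GM = 2.8284


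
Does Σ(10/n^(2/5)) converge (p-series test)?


p-series test: Σ c/n^p converges if p > 1, diverges if p ≤ 1 (constant c > 0 doesn't affect convergence).
p = 2/5
2/5 ≤ 1 → DIVERGES

Diverges (p = 2/5 ≤ 1)


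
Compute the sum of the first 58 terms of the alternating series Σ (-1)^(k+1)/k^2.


S = 1 - 1/4 + 1/9 - 1/16 + 1/25 - 1/36 + 1/49 - 1/64 ± ...
= 0.8223
(Full series converges to +π²/12 ≈ +0.8225)

S_58 = 0.8223


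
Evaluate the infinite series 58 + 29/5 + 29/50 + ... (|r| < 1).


S∞ = a₁/(1-r) = 58/(1 - 1/10)
= 58/(9/10)
= 580/9

S∞ = 580/9


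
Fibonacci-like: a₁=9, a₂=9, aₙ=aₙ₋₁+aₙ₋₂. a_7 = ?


Computing iteratively: 9, 9, 18, 27, 45, 72, 117
a_7 = 117

a_7 = 117


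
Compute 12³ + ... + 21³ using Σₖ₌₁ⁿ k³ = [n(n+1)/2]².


Σₖ₌12^21 k³ = [21·22/2]² − [11·12/2]²
= 53361 − 4356 = 49005

Σk³ = 49005


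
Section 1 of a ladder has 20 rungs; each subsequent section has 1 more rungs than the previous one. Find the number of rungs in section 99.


aₙ = a₁ + (n-1)d
= 20 + (99-1)×1
= 20 + 98
= 118

a_99 = 118


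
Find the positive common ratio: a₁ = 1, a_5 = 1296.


r^(n-1) = aₙ/a₁
r^4 = 1296/1 = 1296
r = 1296^(1/4)
= ±6; taking r > 0 gives r = 6

r = 6


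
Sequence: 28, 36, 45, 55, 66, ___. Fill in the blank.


Pattern: triangular numbers: n(n+1)/2
Terms: 28, 36, 45, 55, 66
Next term = 78

Next term = 78


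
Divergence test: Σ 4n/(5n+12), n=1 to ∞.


lim(n→∞) 4n/(5n+12) = 4/5 = 4/5  (divide numerator and denominator by n)
lim aₙ = 4/5 ≠ 0 → series DIVERGES

Diverges (lim aₙ = 4/5 ≠ 0)


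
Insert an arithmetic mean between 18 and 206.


AM = (18 + 206)/2 = 224/2 = 112

AM = 112


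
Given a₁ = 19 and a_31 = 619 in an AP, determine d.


d = (aₙ - a₁)/(n-1)
= (619 - 19)/(31-1)
= 600/30 = 20

d = 20


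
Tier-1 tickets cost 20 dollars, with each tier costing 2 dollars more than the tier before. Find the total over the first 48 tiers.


aₙ = 20 + (48-1)×2 = 114
Sₙ = n(a₁+aₙ)/2 = 48×(20+114)/2
= 48×134/2 = 3216

S_48 = 3216


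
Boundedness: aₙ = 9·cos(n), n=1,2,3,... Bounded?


For all n, -1 ≤ cos(n) ≤ 1, so -9 ≤ 9·cos(n) ≤ 9
Lower bound: -9, Upper bound: 9
The sequence IS bounded

Bounded (-9 ≤ aₙ ≤ 9)


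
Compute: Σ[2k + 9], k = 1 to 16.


Σ(2k+9) = 2·Σk + 9·n
= 2·136 + 9·16
= 272 + 144 = 416

Σ = 416


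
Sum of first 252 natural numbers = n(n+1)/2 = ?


n(n+1)/2 = 252×253/2 = 63756/2 = 31878

Σk = 31878


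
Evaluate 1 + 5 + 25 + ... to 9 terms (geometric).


Sₙ = 1×(5^9 - 1)/(5 - 1)
= 1×(1953125 - 1)/4
= 1×1953124/4
= 488281

S_9 = 488281


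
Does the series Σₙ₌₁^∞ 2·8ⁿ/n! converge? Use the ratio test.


aₙ = 2·8^n/n!
a_{n+1}/aₙ = 8^(n+1)/(n+1)! × n!/8^n  (constant 2 cancels)
= 8/(n+1)
L = lim(n→∞) 8/(n+1) = 0
L < 1 → series CONVERGES

Converges (ratio test: L = 0 < 1)


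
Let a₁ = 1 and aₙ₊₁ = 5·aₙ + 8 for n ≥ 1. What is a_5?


Computing step by step:
a_1 = 1
a_2 = 13
a_3 = 73
a_4 = 373
a_5 = 1873


a_5 = 1873


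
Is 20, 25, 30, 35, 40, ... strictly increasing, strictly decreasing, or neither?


Differences: 5, 5, 5, 5
All differences > 0 → strictly INCREASING

Monotonically increasing


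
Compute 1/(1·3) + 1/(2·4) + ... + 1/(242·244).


1/(k(k+2)) = (1/2)·(1/k - 1/(k+2)) (partial fractions)
Telescoping: Σ = (1/2)·(1 + 1/2 - 1/243 - 1/244) = 88451/118584

Sum = 88451/118584


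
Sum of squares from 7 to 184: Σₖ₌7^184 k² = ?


Σₖ₌7^184 k² = Σₖ₌₁^184 k² − Σₖ₌₁^6 k²
= 184·185·369/6 − 6·7·13/6
= 2093460 − 91 = 2093369

Σk² = 2093369


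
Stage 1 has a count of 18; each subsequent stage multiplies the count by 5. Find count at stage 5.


aₙ = a₁·r^(n-1)
= 18×5^4
= 18×625
= 11250

a_5 = 11250


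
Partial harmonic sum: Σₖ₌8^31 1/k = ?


Σₖ₌8^31 1/k = 1/8 + 1/9 + 1/10 + ... + 1/31
= 103565365510297/72201776446800
≈ 1.4344

Sum = 103565365510297/72201776446800 ≈ 1.4344


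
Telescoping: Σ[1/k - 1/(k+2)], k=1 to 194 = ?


Telescoping with gap 2: two head and two tail terms survive.
= (1 + 1/2) - (1/195 + 1/196)
= 3/2 - 1/195 - 1/196 = 56939/38220

Sum = 56939/38220


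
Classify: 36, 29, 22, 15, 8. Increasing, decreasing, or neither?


Differences: -7, -7, -7, -7
All differences < 0 → strictly DECREASING

Monotonically decreasing


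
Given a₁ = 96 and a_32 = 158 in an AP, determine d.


d = (aₙ - a₁)/(n-1)
= (158 - 96)/(32-1)
= 62/31 = 2

d = 2


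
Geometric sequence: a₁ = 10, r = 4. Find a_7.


aₙ = a₁·r^(n-1)
= 10×4^6
= 10×4096
= 40960

a_7 = 40960


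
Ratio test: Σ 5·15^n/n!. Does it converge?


aₙ = 5·15^n/n!
a_{n+1}/aₙ = 15^(n+1)/(n+1)! × n!/15^n  (constant 5 cancels)
= 15/(n+1)
L = lim(n→∞) 15/(n+1) = 0
L < 1 → series CONVERGES

Converges (ratio test: L = 0 < 1)


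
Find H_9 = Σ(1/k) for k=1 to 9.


H_9 = 1/1 + 1/2 + 1/3 + 1/4 + 1/5 + 1/6 + 1/7 + 1/8 + 1/9
= 7129/2520
≈ 2.829

H_9 = 7129/2520 ≈ 2.829


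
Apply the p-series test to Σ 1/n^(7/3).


p-series test: Σ c/n^p converges if p > 1, diverges if p ≤ 1 (constant c > 0 doesn't affect convergence).
p = 7/3
7/3 > 1 → CONVERGES

Converges (p = 7/3 > 1)


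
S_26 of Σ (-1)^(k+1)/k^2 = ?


S = 1 - 1/4 + 1/9 - 1/16 + 1/25 - 1/36 + 1/49 - 1/64 ± ...
= 0.8218
(Full series converges to +π²/12 ≈ +0.8225)

S_26 = 0.8218


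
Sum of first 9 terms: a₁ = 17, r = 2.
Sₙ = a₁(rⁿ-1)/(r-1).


Sₙ = 17×(2^9 - 1)/(2 - 1)
= 17×(512 - 1)/1
= 17×511/1
= 8687

S_9 = 8687


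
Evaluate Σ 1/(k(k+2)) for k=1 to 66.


1/(k(k+2)) = (1/2)·(1/k - 1/(k+2)) (partial fractions)
Telescoping: Σ = (1/2)·(1 + 1/2 - 1/67 - 1/68) = 6699/9112

Sum = 6699/9112


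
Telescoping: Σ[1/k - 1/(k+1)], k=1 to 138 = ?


Telescoping: adjacent terms cancel.
= 1/1 - 1/139
= 1 - 1/139 = 138/139

Sum = 138/139


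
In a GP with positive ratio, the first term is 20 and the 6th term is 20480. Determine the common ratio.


r^(n-1) = aₙ/a₁
r^5 = 20480/20 = 1024
r = 1024^(1/5)
= 4

r = 4


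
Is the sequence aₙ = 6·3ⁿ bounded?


aₙ = 6·3ⁿ → as n→∞, aₙ→∞ (since base 3 > 1)
No finite upper bound exists
The sequence is UNBOUNDED

Unbounded (aₙ → ∞ as n → ∞)


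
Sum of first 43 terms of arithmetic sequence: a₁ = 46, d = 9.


aₙ = 46 + (43-1)×9 = 424
Sₙ = n(a₁+aₙ)/2 = 43×(46+424)/2
= 43×470/2 = 10105

S_43 = 10105


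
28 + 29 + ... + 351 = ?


Σₖ₌28^351 k = Σₖ₌₁^351 k − Σₖ₌₁^27 k
= 351·352/2 − 27·28/2
= 61776 − 378 = 61398

Σk = 61398


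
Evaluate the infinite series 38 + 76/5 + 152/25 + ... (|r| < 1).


S∞ = a₁/(1-r) = 38/(1 - 2/5)
= 38/(3/5)
= 190/3

S∞ = 190/3


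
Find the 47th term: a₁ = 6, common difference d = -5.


aₙ = a₁ + (n-1)d
= 6 + (47-1)×-5
= 6 - 230
= -224

a_47 = -224


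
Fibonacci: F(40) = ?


Fibonacci sequence: 1, 1, 2, 3, 5, 8, 13, 21, 34, 55, 89, ...
F(40) = 102334155

F(40) = 102334155


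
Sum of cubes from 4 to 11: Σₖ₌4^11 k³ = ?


Σₖ₌4^11 k³ = [11·12/2]² − [3·4/2]²
= 4356 − 36 = 4320

Σk³ = 4320


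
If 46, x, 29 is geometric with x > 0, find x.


GM = √(46×29) = √1334 = 36.524

GM = 36.524


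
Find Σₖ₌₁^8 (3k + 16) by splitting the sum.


Σ(3k+16) = 3·Σk + 16·n
= 3·36 + 16·8
= 108 + 128 = 236

Σ = 236


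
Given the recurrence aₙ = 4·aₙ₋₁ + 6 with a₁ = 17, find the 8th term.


Computing step by step:
a_1 = 17
a_2 = 74
a_3 = 302
a_4 = 1214
a_5 = 4862
a_6 = 19454
a_7 = 77822
a_8 = 311294


a_8 = 311294


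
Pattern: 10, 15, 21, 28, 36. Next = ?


Pattern: triangular numbers: n(n+1)/2
Terms: 10, 15, 21, 28, 36
Next term = 45

Next term = 45


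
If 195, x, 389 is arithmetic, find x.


AM = (195 + 389)/2 = 584/2 = 292

AM = 292


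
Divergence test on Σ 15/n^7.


lim(n→∞) 15/n^7 = 0
lim aₙ = 0 → nth-term test is INCONCLUSIVE
(Need other tests; this is actually a convergent p-series with p=7 > 1)

Inconclusive (lim aₙ = 0; need another test)


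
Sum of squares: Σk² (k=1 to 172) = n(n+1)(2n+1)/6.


n = 172
n(n+1)(2n+1)/6 = 172×173×345/6
= 10265820/6 = 1710970

Σk² = 1710970


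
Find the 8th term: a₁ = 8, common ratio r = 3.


aₙ = a₁·r^(n-1)
= 8×3^7
= 8×2187
= 17496

a_8 = 17496


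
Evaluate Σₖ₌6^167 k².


Σₖ₌6^167 k² = Σₖ₌₁^167 k² − Σₖ₌₁^5 k²
= 167·168·335/6 − 5·6·11/6
= 1566460 − 55 = 1566405

Σk² = 1566405


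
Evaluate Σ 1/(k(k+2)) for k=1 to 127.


1/(k(k+2)) = (1/2)·(1/k - 1/(k+2)) (partial fractions)
Telescoping: Σ = (1/2)·(1 + 1/2 - 1/128 - 1/129) = 24511/33024

Sum = 24511/33024


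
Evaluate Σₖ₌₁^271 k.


n(n+1)/2 = 271×272/2 = 73712/2 = 36856

Σk = 36856


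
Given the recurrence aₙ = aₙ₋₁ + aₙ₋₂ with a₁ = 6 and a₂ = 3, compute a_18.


Computing iteratively: 6, 3, 9, 12, 21, 33, 54, 87, 141, 228, 369, 597, ...
a_18 = 10713

a_18 = 10713


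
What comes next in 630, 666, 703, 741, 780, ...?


Pattern: triangular numbers: n(n+1)/2
Terms: 630, 666, 703, 741, 780
Next term = 820

Next term = 820


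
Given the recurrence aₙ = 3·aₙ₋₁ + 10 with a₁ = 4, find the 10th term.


Computing step by step:
a_1 = 4
a_2 = 22
a_3 = 76
a_4 = 238
a_5 = 724
a_6 = 2182
a_7 = 6556
a_8 = 19678
a_9 = 59044
a_10 = 177142


a_10 = 177142


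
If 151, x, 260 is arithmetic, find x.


AM = (151 + 260)/2 = 411/2 = 205.5

AM = 205.5


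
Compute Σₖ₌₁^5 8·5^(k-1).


Sₙ = 8×(5^5 - 1)/(5 - 1)
= 8×(3125 - 1)/4
= 8×3124/4
= 6248

S_5 = 6248


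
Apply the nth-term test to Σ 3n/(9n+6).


lim(n→∞) 3n/(9n+6) = 3/9 = 1/3  (divide numerator and denominator by n)
lim aₙ = 1/3 ≠ 0 → series DIVERGES

Diverges (lim aₙ = 1/3 ≠ 0)


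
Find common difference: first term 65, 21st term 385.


d = (aₙ - a₁)/(n-1)
= (385 - 65)/(21-1)
= 320/20 = 16

d = 16


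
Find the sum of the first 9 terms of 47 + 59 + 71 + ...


aₙ = 47 + (9-1)×12 = 143
Sₙ = n(a₁+aₙ)/2 = 9×(47+143)/2
= 9×190/2 = 855

S_9 = 855


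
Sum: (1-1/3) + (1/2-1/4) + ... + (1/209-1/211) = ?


Telescoping with gap 2: two head and two tail terms survive.
= (1 + 1/2) - (1/210 + 1/211)
= 3/2 - 1/210 - 1/211 = 33022/22155

Sum = 33022/22155


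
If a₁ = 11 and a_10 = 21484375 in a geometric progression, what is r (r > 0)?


r^(n-1) = aₙ/a₁
r^9 = 21484375/11 = 1953125
r = 1953125^(1/9)
= 5

r = 5


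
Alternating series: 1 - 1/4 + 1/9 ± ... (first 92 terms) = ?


S = 1 - 1/4 + 1/9 - 1/16 + 1/25 - 1/36 + 1/49 - 1/64 ± ...
= 0.8224
(Full series converges to +π²/12 ≈ +0.8225)

S_92 = 0.8224


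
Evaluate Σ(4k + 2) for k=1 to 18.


Σ(4k+2) = 4·Σk + 2·n
= 4·171 + 2·18
= 684 + 36 = 720

Σ = 720


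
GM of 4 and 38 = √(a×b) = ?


GM = √(4×38) = √152 = 12.3288

GM = 12.3288


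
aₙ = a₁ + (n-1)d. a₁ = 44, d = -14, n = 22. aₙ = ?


aₙ = a₁ + (n-1)d
= 44 + (22-1)×-14
= 44 - 294
= -250

a_22 = -250


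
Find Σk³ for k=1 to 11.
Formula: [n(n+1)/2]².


n(n+1)/2 = 11×12/2 = 66
Σk³ = 66² = 4356

Σk³ = 4356


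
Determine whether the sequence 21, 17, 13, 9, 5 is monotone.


Differences: -4, -4, -4, -4
All differences < 0 → strictly DECREASING

Monotonically decreasing


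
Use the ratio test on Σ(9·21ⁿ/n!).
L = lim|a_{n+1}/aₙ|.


aₙ = 9·21^n/n!
a_{n+1}/aₙ = 21^(n+1)/(n+1)! × n!/21^n  (constant 9 cancels)
= 21/(n+1)
L = lim(n→∞) 21/(n+1) = 0
L < 1 → series CONVERGES

Converges (ratio test: L = 0 < 1)


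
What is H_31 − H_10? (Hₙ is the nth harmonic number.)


Σₖ₌11^31 1/k = 1/11 + 1/12 + 1/13 + ... + 1/31
= 79297546204567/72201776446800
≈ 1.0983

Sum = 79297546204567/72201776446800 ≈ 1.0983


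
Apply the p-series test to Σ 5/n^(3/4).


p-series test: Σ c/n^p converges if p > 1, diverges if p ≤ 1 (constant c > 0 doesn't affect convergence).
p = 3/4
3/4 ≤ 1 → DIVERGES

Diverges (p = 3/4 ≤ 1)


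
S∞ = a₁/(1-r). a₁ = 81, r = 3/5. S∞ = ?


S∞ = a₁/(1-r) = 81/(1 - 3/5)
= 81/(2/5)
= 405/2

S∞ = 405/2


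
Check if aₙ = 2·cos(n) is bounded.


For all n, -1 ≤ cos(n) ≤ 1, so -2 ≤ 2·cos(n) ≤ 2
Lower bound: -2, Upper bound: 2
The sequence IS bounded

Bounded (-2 ≤ aₙ ≤ 2)


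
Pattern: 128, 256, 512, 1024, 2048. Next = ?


Pattern: powers of 2: 2ⁿ
Terms: 128, 256, 512, 1024, 2048
Next term = 4096

Next term = 4096


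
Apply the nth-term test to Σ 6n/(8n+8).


lim(n→∞) 6n/(8n+8) = 6/8 = 3/4  (divide numerator and denominator by n)
lim aₙ = 3/4 ≠ 0 → series DIVERGES

Diverges (lim aₙ = 3/4 ≠ 0)


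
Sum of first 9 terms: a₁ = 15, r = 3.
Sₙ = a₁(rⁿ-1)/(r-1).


Sₙ = 15×(3^9 - 1)/(3 - 1)
= 15×(19683 - 1)/2
= 15×19682/2
= 147615

S_9 = 147615


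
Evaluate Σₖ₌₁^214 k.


n(n+1)/2 = 214×215/2 = 46010/2 = 23005

Σk = 23005


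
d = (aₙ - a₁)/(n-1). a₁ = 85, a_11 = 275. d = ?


d = (aₙ - a₁)/(n-1)
= (275 - 85)/(11-1)
= 190/10 = 19

d = 19


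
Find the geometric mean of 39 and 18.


GM = √(39×18) = √702 = 26.4953

GM = 26.4953


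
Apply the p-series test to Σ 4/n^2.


p-series test: Σ c/n^p converges if p > 1, diverges if p ≤ 1 (constant c > 0 doesn't affect convergence).
p = 2
2 > 1 → CONVERGES

Converges (p = 2 > 1)


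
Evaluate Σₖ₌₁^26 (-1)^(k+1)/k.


S = 1 - 1/2 + 1/3 - 1/4 + 1/5 - 1/6 + 1/7 - 1/8 ± ...
= 0.6743
(Full series converges to +ln(2) ≈ +0.6931)

S_26 = 0.6743


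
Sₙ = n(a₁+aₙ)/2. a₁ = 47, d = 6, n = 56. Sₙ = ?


aₙ = 47 + (56-1)×6 = 377
Sₙ = n(a₁+aₙ)/2 = 56×(47+377)/2
= 56×424/2 = 11872

S_56 = 11872


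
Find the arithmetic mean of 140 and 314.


AM = (140 + 314)/2 = 454/2 = 227

AM = 227


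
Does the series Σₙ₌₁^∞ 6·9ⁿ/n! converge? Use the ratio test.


aₙ = 6·9^n/n!
a_{n+1}/aₙ = 9^(n+1)/(n+1)! × n!/9^n  (constant 6 cancels)
= 9/(n+1)
L = lim(n→∞) 9/(n+1) = 0
L < 1 → series CONVERGES

Converges (ratio test: L = 0 < 1)


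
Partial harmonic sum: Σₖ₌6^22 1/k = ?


Σₖ₌6^22 1/k = 1/6 + 1/7 + 1/8 + ... + 1/22
= 109216951/77597520
≈ 1.4075

Sum = 109216951/77597520 ≈ 1.4075


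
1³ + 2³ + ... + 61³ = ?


n(n+1)/2 = 61×62/2 = 1891
Σk³ = 1891² = 3575881

Σk³ = 3575881


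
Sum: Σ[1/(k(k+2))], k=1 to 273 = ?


1/(k(k+2)) = (1/2)·(1/k - 1/(k+2)) (partial fractions)
Telescoping: Σ = (1/2)·(1 + 1/2 - 1/274 - 1/275) = 28119/37675

Sum = 28119/37675


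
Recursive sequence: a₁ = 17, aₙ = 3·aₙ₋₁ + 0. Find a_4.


Computing step by step:
a_1 = 17
a_2 = 51
a_3 = 153
a_4 = 459


a_4 = 459


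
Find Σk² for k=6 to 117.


Σₖ₌6^117 k² = Σₖ₌₁^117 k² − Σₖ₌₁^5 k²
= 117·118·235/6 − 5·6·11/6
= 540735 − 55 = 540680

Σk² = 540680


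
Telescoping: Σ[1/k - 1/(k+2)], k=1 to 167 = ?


Telescoping with gap 2: two head and two tail terms survive.
= (1 + 1/2) - (1/168 + 1/169)
= 3/2 - 1/168 - 1/169 = 42251/28392

Sum = 42251/28392


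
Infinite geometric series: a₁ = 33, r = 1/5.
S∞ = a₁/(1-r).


S∞ = a₁/(1-r) = 33/(1 - 1/5)
= 33/(4/5)
= 165/4

S∞ = 165/4


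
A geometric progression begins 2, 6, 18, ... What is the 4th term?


aₙ = a₁·r^(n-1)
= 2×3^3
= 2×27
= 54

a_4 = 54


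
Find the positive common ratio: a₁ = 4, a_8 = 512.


r^(n-1) = aₙ/a₁
r^7 = 512/4 = 128
r = 128^(1/7)
= 2

r = 2


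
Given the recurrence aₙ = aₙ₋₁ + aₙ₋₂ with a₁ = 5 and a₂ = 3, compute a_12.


Computing iteratively: 5, 3, 8, 11, 19, 30, 49, 79, 128, 207, 335, 542
a_12 = 542

a_12 = 542


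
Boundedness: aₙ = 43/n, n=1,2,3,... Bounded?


a₁ = 43, a₂ = 43/2, a₃ = 43/3, ...
0 < aₙ ≤ 43 for all n ≥ 1
Lower bound: 0, Upper bound: 43
The sequence IS bounded

Bounded (0 < aₙ ≤ 43)


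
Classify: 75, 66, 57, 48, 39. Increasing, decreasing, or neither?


Differences: -9, -9, -9, -9
All differences < 0 → strictly DECREASING

Monotonically decreasing


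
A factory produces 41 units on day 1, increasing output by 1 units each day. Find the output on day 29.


aₙ = a₁ + (n-1)d
= 41 + (29-1)×1
= 41 + 28
= 69

a_29 = 69


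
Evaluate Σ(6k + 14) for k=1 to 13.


Σ(6k+14) = 6·Σk + 14·n
= 6·91 + 14·13
= 546 + 182 = 728

Σ = 728


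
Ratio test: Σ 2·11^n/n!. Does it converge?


aₙ = 2·11^n/n!
a_{n+1}/aₙ = 11^(n+1)/(n+1)! × n!/11^n  (constant 2 cancels)
= 11/(n+1)
L = lim(n→∞) 11/(n+1) = 0
L < 1 → series CONVERGES

Converges (ratio test: L = 0 < 1)


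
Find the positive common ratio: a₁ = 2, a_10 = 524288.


r^(n-1) = aₙ/a₁
r^9 = 524288/2 = 262144
r = 262144^(1/9)
= 4

r = 4


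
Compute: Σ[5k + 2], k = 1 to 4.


Σ(5k+2) = 5·Σk + 2·n
= 5·10 + 2·4
= 50 + 8 = 58

Σ = 58


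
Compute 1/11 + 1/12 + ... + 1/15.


Σₖ₌11^15 1/k = 1/11 + 1/12 + 1/13 + 1/14 + 1/15
= 7793/20020
≈ 0.3893

Sum = 7793/20020 ≈ 0.3893


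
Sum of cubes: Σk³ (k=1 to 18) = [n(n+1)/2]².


n(n+1)/2 = 18×19/2 = 171
Σk³ = 171² = 29241

Σk³ = 29241


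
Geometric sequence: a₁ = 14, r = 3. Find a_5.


aₙ = a₁·r^(n-1)
= 14×3^4
= 14×81
= 1134

a_5 = 1134


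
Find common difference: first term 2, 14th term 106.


d = (aₙ - a₁)/(n-1)
= (106 - 2)/(14-1)
= 104/13 = 8

d = 8


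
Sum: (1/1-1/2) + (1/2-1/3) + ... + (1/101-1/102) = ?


Telescoping: adjacent terms cancel.
= 1/1 - 1/102
= 1 - 1/102 = 101/102

Sum = 101/102


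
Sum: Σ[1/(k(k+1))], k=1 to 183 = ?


1/(k(k+1)) = 1/k - 1/(k+1) (partial fractions)
Telescoping: Σ = 1 - 1/184 = 183/184

Sum = 183/184


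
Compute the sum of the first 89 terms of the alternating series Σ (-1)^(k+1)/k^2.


S = 1 - 1/4 + 1/9 - 1/16 + 1/25 - 1/36 + 1/49 - 1/64 ± ...
= 0.8225
(Full series converges to +π²/12 ≈ +0.8225)

S_89 = 0.8225


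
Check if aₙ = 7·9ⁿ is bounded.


aₙ = 7·9ⁿ → as n→∞, aₙ→∞ (since base 9 > 1)
No finite upper bound exists
The sequence is UNBOUNDED

Unbounded (aₙ → ∞ as n → ∞)


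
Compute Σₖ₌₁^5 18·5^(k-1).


Sₙ = 18×(5^5 - 1)/(5 - 1)
= 18×(3125 - 1)/4
= 18×3124/4
= 14058

S_5 = 14058


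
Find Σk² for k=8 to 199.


Σₖ₌8^199 k² = Σₖ₌₁^199 k² − Σₖ₌₁^7 k²
= 199·200·399/6 − 7·8·15/6
= 2646700 − 140 = 2646560

Σk² = 2646560


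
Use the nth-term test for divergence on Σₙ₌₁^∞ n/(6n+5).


lim(n→∞) n/(6n+5) = 1/6 = 1/6  (divide numerator and denominator by n)
lim aₙ = 1/6 ≠ 0 → series DIVERGES

Diverges (lim aₙ = 1/6 ≠ 0)


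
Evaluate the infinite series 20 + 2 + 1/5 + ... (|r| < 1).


S∞ = a₁/(1-r) = 20/(1 - 1/10)
= 20/(9/10)
= 200/9

S∞ = 200/9


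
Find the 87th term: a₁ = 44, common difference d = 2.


aₙ = a₁ + (n-1)d
= 44 + (87-1)×2
= 44 + 172
= 216

a_87 = 216


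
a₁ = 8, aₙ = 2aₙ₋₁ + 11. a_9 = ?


Computing step by step:
a_1 = 8
a_2 = 27
a_3 = 65
a_4 = 141
a_5 = 293
a_6 = 597
a_7 = 1205
a_8 = 2421
a_9 = 4853


a_9 = 4853


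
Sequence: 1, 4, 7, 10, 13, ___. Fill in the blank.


Pattern: arithmetic (d=3)
Terms: 1, 4, 7, 10, 13
Next term = 16

Next term = 16


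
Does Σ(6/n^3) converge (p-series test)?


p-series test: Σ c/n^p converges if p > 1, diverges if p ≤ 1 (constant c > 0 doesn't affect convergence).
p = 3
3 > 1 → CONVERGES

Converges (p = 3 > 1)


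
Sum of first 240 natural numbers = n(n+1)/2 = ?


n(n+1)/2 = 240×241/2 = 57840/2 = 28920

Σk = 28920


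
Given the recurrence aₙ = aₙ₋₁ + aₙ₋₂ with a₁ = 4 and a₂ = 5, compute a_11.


Computing iteratively: 4, 5, 9, 14, 23, 37, 60, 97, 157, 254, 411
a_11 = 411

a_11 = 411


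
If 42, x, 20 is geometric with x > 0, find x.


GM = √(42×20) = √840 = 28.9828

GM = 28.9828


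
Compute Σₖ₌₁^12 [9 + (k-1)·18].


aₙ = 9 + (12-1)×18 = 207
Sₙ = n(a₁+aₙ)/2 = 12×(9+207)/2
= 12×216/2 = 1296

S_12 = 1296


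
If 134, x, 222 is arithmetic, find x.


AM = (134 + 222)/2 = 356/2 = 178

AM = 178


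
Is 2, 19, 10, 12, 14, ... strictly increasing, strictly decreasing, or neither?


Differences: 17, -9, 2, 2
Difference at position 1 is +17 (> 0) but position 2 is -9 (< 0) — sequence both rises and falls
→ NOT monotonic

Not monotonic


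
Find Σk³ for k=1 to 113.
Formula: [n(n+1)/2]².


n(n+1)/2 = 113×114/2 = 6441
Σk³ = 6441² = 41486481

Σk³ = 41486481


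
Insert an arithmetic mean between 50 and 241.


AM = (50 + 241)/2 = 291/2 = 145.5

AM = 145.5


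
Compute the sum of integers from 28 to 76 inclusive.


Σₖ₌28^76 k = Σₖ₌₁^76 k − Σₖ₌₁^27 k
= 76·77/2 − 27·28/2
= 2926 − 378 = 2548

Σk = 2548


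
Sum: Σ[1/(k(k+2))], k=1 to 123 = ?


1/(k(k+2)) = (1/2)·(1/k - 1/(k+2)) (partial fractions)
Telescoping: Σ = (1/2)·(1 + 1/2 - 1/124 - 1/125) = 23001/31000

Sum = 23001/31000


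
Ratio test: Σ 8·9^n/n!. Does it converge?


aₙ = 8·9^n/n!
a_{n+1}/aₙ = 9^(n+1)/(n+1)! × n!/9^n  (constant 8 cancels)
= 9/(n+1)
L = lim(n→∞) 9/(n+1) = 0
L < 1 → series CONVERGES

Converges (ratio test: L = 0 < 1)


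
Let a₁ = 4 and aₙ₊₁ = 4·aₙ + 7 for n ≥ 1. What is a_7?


Computing step by step:
a_1 = 4
a_2 = 23
a_3 = 99
a_4 = 403
a_5 = 1619
a_6 = 6483
a_7 = 25939


a_7 = 25939


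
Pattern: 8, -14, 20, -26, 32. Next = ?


Pattern: alternating sign, magnitude arithmetic (d=6)
Terms: 8, -14, 20, -26, 32
Next term = -38

Next term = -38


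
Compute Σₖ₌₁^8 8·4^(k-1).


Sₙ = 8×(4^8 - 1)/(4 - 1)
= 8×(65536 - 1)/3
= 8×65535/3
= 174760

S_8 = 174760


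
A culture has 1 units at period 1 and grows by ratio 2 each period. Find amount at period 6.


aₙ = a₁·r^(n-1)
= 1×2^5
= 1×32
= 32

a_6 = 32


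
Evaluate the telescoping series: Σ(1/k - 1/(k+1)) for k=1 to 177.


Telescoping: adjacent terms cancel.
= 1/1 - 1/178
= 1 - 1/178 = 177/178

Sum = 177/178


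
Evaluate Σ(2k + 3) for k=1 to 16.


Σ(2k+3) = 2·Σk + 3·n
= 2·136 + 3·16
= 272 + 48 = 320

Σ = 320


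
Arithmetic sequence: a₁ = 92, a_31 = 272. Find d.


d = (aₙ - a₁)/(n-1)
= (272 - 92)/(31-1)
= 180/30 = 6

d = 6


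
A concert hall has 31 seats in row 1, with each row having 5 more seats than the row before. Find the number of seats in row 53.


aₙ = a₁ + (n-1)d
= 31 + (53-1)×5
= 31 + 260
= 291

a_53 = 291


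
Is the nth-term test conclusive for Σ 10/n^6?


lim(n→∞) 10/n^6 = 0
lim aₙ = 0 → nth-term test is INCONCLUSIVE
(Need other tests; this is actually a convergent p-series with p=6 > 1)

Inconclusive (lim aₙ = 0; need another test)


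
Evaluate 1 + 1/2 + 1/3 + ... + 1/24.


H_24 = 1/1 + 1/2 + 1/3 + ... + 1/24
= 1347822955/356948592
≈ 3.776

H_24 = 1347822955/356948592 ≈ 3.776


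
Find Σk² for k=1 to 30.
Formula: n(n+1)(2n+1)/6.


n = 30
n(n+1)(2n+1)/6 = 30×31×61/6
= 56730/6 = 9455

Σk² = 9455


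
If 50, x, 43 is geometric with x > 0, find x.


GM = √(50×43) = √2150 = 46.3681

GM = 46.3681


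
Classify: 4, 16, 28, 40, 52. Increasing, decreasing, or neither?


Differences: 12, 12, 12, 12
All differences > 0 → strictly INCREASING

Monotonically increasing


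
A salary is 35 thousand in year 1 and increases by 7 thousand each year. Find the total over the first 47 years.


aₙ = 35 + (47-1)×7 = 357
Sₙ = n(a₁+aₙ)/2 = 47×(35+357)/2
= 47×392/2 = 9212

S_47 = 9212


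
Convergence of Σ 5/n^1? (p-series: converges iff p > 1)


p-series test: Σ c/n^p converges if p > 1, diverges if p ≤ 1 (constant c > 0 doesn't affect convergence).
p = 1
1 ≤ 1 → DIVERGES

Diverges (p = 1 ≤ 1)


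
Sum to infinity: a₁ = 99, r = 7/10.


S∞ = a₁/(1-r) = 99/(1 - 7/10)
= 99/(3/10)
= 330

S∞ = 330


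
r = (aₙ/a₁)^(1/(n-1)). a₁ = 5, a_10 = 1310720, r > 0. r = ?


r^(n-1) = aₙ/a₁
r^9 = 1310720/5 = 262144
r = 262144^(1/9)
= 4

r = 4


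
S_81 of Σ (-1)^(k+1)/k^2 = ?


S = 1 - 1/4 + 1/9 - 1/16 + 1/25 - 1/36 + 1/49 - 1/64 ± ...
= 0.8225
(Full series converges to +π²/12 ≈ +0.8225)

S_81 = 0.8225


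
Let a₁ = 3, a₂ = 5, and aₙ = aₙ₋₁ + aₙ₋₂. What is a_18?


Computing iteratively: 3, 5, 8, 13, 21, 34, 55, 89, 144, 233, 377, 610, ...
a_18 = 10946

a_18 = 10946


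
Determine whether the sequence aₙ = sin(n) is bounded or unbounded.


For all n, -1 ≤ sin(n) ≤ 1, so -1 ≤ sin(n) ≤ 1
Lower bound: -1, Upper bound: 1
The sequence IS bounded

Bounded (-1 ≤ aₙ ≤ 1)


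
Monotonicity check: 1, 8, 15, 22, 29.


Differences: 7, 7, 7, 7
All differences > 0 → strictly INCREASING

Monotonically increasing


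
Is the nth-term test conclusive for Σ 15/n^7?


lim(n→∞) 15/n^7 = 0
lim aₙ = 0 → nth-term test is INCONCLUSIVE
(Need other tests; this is actually a convergent p-series with p=7 > 1)

Inconclusive (lim aₙ = 0; need another test)


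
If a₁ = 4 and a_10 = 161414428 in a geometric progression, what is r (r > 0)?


r^(n-1) = aₙ/a₁
r^9 = 161414428/4 = 40353607
r = 40353607^(1/9)
= 7

r = 7


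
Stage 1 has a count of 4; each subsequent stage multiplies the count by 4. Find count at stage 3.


aₙ = a₁·r^(n-1)
= 4×4^2
= 4×16
= 64

a_3 = 64


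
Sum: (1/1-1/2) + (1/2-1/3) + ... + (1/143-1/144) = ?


Telescoping: adjacent terms cancel.
= 1/1 - 1/144
= 1 - 1/144 = 143/144

Sum = 143/144
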